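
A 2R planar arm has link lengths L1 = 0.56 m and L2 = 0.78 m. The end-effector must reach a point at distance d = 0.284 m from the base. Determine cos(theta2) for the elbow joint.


cos(th2) = (d^2 - L1^2 - L2^2)/(2*L1*L2) = (0.284^2 - 0.56^2 - 0.78^2)/(2*0.56*0.78) = -0.9631

-0.9631


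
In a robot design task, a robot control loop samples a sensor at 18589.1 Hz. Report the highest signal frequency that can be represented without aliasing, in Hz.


f_max = f_s/2 = 18589.1/2 = 9294.5500

9294.5500 Hz


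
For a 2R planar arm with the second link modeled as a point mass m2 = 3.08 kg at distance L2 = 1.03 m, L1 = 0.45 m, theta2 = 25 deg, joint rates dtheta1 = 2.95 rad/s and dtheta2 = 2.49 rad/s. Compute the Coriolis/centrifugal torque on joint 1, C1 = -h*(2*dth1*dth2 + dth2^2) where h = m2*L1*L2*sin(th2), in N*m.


h = m2*L1*L2*sin(th2) = 3.08*0.45*1.03*sin(25 deg) = 0.603321
C1 = -h*(2*2.95*2.49 + 2.49^2) = -0.603321*20.8911 = -12.6040

-12.6040 N*m


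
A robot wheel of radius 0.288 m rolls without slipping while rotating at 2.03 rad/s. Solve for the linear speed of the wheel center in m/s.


v = omega * r = 2.03 * 0.288 = 0.5846

0.5846 m/s


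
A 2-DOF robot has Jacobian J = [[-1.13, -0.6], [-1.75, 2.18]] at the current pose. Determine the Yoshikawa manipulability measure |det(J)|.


det(J) = -1.13*2.18 - (-0.6)*(-1.75) = -3.5134
|det(J)| = 3.5134

3.5134


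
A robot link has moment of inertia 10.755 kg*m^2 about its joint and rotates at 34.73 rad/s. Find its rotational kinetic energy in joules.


KE = (1/2)*I*omega^2 = 0.5*10.755*34.73^2 = 6486.1948

6486.1948 J


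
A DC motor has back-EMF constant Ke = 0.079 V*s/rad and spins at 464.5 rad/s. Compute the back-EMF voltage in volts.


V_emf = Ke * omega = 0.079*464.5 = 36.6955

36.6955 V


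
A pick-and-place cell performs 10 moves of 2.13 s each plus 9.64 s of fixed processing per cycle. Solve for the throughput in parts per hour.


T_cycle = 10*2.13 + 9.64 = 30.9400 s
rate = 3600/T = 116.3542

116.3542 parts/hour


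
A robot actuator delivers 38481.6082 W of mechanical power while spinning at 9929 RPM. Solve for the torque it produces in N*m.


omega = 9929 * 2*pi/60 = 1039.762449 rad/s
tau = P / omega = 38481.6082 / 1039.762449 = 37.0100

37.0100 N*m


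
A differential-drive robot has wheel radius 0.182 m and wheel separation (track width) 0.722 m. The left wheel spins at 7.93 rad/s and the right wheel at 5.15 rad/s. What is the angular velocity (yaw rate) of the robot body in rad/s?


omega = r*(wR - wL)/L = 0.182*(5.15 - (7.93))/0.722 = -0.7008

-0.7008 rad/s


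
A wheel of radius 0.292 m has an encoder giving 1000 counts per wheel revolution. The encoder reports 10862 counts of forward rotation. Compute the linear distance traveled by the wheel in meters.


revs = 10862/1000 = 10.862000
d = revs * 2*pi*r = 10.862000 * 2*pi*0.292 = 19.9284

19.9284 m


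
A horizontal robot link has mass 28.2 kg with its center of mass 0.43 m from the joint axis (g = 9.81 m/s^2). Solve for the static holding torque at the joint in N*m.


tau = m*g*L = 28.2 * 9.81 * 0.43 = 118.9561

118.9561 N*m


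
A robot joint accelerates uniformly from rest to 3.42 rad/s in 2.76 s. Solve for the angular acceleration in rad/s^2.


alpha = delta_omega / t = 3.42 / 2.76 = 1.2391

1.2391 rad/s^2


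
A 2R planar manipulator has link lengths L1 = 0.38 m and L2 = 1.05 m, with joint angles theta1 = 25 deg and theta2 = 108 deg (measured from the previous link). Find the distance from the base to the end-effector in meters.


x = L1*cos(th1) + L2*cos(th1+th2) = -0.371701
y = L1*sin(th1) + L2*sin(th1+th2) = 0.928516
d = sqrt(x^2 + y^2) = sqrt(0.138162 + 0.862142) = 1.0002

1.0002 m


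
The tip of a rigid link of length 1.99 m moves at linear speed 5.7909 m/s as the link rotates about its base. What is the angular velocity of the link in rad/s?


omega = v / L = 5.7909 / 1.99 = 2.9100

2.9100 rad/s


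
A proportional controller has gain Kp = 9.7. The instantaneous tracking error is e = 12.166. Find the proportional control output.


u_P = Kp * e = 9.7 * 12.166 = 118.0102

118.0102


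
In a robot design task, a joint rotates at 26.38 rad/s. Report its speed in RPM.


RPM = 26.38 * 60/(2*pi) = 251.9104

251.9104 RPM


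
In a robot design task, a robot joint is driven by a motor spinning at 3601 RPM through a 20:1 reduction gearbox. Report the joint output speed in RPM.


omega_joint = omega_motor / N = 3601 / 20 = 180.0500

180.0500 RPM


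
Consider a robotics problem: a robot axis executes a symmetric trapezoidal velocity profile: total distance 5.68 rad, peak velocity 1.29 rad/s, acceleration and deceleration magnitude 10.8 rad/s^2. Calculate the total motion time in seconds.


t_acc = v/a = 1.29/10.8 = 0.119444 s
d_acc = v^2/(2a) = 0.077042 rad (each ramp)
d_cruise = 5.68 - 2*0.077042 = 5.525916 rad
t_cruise = 5.525916/1.29 = 4.283656 s
t_total = 2*0.119444 + 4.283656 = 4.5225

4.5225 s


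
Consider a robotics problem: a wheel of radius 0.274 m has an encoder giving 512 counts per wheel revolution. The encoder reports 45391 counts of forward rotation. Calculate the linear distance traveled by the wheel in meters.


revs = 45391/512 = 88.654297
d = revs * 2*pi*r = 88.654297 * 2*pi*0.274 = 152.6266

152.6266 m


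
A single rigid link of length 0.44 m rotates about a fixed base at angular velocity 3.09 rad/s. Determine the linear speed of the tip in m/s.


v = L*omega = 0.44 * 3.09 = 1.3596

1.3596 m/s


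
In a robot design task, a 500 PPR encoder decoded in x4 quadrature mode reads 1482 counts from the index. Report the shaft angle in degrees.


angle = counts * 360 / (PPR*4) = 1482 * 360 / 2000 = 266.7600

266.7600 degrees


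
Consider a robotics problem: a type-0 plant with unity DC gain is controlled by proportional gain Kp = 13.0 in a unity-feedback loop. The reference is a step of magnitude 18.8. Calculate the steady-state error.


e_ss = R/(1 + Kp) = 18.8/(1 + 13.0) = 18.8/14.0000 = 1.3429

1.3429


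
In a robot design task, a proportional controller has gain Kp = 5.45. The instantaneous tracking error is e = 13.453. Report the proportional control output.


u_P = Kp * e = 5.45 * 13.453 = 73.3188

73.3188


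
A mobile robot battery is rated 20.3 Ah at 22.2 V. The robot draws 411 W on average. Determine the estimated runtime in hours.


E = 20.3*22.2 = 450.6600 Wh
t = E/P = 450.6600/411 = 1.0965

1.0965 hours


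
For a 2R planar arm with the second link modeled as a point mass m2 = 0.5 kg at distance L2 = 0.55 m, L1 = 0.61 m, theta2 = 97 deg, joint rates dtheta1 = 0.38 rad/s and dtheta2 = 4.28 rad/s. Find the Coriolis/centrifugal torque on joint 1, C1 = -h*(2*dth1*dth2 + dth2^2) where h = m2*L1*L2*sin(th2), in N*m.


h = m2*L1*L2*sin(th2) = 0.5*0.61*0.55*sin(97 deg) = 0.166500
C1 = -h*(2*0.38*4.28 + 4.28^2) = -0.166500*21.5712 = -3.5916

-3.5916 N*m


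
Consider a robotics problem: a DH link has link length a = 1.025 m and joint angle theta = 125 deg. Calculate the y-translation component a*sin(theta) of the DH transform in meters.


a*sin(theta) = 1.025*sin(125 deg) = 0.8396

0.8396 m


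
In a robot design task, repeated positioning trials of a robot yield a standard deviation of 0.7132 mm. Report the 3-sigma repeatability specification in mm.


repeatability = 3*sigma = 3*0.7132 = 2.1396

2.1396 mm


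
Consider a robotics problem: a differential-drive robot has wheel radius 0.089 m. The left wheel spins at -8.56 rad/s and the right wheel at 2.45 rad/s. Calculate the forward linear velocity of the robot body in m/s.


v = r*(wR + wL)/2 = 0.089*(2.45 + -8.56)/2 = -0.2719

-0.2719 m/s


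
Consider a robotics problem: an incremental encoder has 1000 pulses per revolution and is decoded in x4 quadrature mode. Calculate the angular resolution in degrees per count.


resolution = 360 / (PPR * 4) = 360 / 4000 = 0.0900

0.0900 degrees


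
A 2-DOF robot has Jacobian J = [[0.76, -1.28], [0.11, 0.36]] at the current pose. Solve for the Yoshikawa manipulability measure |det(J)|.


det(J) = 0.76*0.36 - (-1.28)*(0.11) = 0.4144
|det(J)| = 0.4144

0.4144


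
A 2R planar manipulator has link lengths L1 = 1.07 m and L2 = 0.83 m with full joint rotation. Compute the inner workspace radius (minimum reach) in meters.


r_min = |L1 - L2| = |1.07 - 0.83| = 0.2400

0.2400 m


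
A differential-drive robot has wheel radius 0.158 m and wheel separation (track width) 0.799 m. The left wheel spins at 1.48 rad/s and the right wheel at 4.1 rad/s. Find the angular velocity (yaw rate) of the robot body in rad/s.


omega = r*(wR - wL)/L = 0.158*(4.1 - (1.48))/0.799 = 0.5181

0.5181 rad/s


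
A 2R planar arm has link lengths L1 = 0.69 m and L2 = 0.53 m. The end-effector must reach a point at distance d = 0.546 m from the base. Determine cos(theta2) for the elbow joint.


cos(th2) = (d^2 - L1^2 - L2^2)/(2*L1*L2) = (0.546^2 - 0.69^2 - 0.53^2)/(2*0.69*0.53) = -0.6274

-0.6274


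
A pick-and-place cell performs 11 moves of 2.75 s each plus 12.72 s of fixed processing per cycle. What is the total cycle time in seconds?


T = 11*2.75 + 12.72 = 42.9700

42.9700 s


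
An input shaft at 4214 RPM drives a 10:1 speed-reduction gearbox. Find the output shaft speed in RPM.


omega_out = omega_in / N = 4214 / 10 = 421.4000

421.4000 RPM


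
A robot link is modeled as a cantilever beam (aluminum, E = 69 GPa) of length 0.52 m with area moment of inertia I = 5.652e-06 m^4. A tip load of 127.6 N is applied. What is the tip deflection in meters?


delta = F*L^3/(3*E*I) = 127.6*0.52^3/(3*6.900e+10*5.652e-06)
      = 17.9415808/1169964 = 1.5335e-05

1.5335e-05 m


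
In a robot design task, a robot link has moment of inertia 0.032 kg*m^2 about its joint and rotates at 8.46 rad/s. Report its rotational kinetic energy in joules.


KE = (1/2)*I*omega^2 = 0.5*0.032*8.46^2 = 1.1451

1.1451 J


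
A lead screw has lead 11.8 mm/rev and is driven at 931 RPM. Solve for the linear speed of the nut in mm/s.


v = lead * (RPM/60) = 11.8*931/60 = 183.0967

183.0967 mm/s


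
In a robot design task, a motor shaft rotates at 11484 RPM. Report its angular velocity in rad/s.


omega = 11484 * 2*pi/60 = 1202.6017

1202.6017 rad/s


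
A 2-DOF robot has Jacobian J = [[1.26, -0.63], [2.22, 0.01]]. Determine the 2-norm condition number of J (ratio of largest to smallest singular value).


JJ^T eigenvalues: trace(JJ^T) = 6.9130, det(JJ^T) = det(J)^2 = 1.99148544
s_max^2 = (6.9130 + sqrt(39.82362724))/2 = 6.61179821
s_min^2 = (6.9130 - sqrt(39.82362724))/2 = 0.30120179
kappa = s_max/s_min = sqrt(6.61179821/0.30120179) = 4.6852

4.6852


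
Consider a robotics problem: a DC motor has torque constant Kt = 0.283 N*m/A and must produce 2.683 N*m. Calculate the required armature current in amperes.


I = tau / Kt = 2.683/0.283 = 9.4806

9.4806 A


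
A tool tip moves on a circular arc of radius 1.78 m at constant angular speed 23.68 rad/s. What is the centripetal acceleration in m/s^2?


a_c = omega^2 * r = 23.68^2 * 1.78 = 998.1215

998.1215 m/s^2


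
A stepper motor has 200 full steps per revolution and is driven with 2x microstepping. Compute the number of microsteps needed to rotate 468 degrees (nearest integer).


step_size = 360/(200*2) = 360/400 = 0.900000 deg
n = 468/(360/400) = 468*400/360 = 520

520 steps


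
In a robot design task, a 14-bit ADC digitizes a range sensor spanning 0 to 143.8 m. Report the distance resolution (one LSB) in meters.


res = range / 2^n = 143.8/2^14 = 143.8/16384 = 0.0088

0.0088 m


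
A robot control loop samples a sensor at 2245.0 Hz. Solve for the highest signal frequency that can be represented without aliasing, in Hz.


f_max = f_s/2 = 2245.0/2 = 1122.5000

1122.5000 Hz


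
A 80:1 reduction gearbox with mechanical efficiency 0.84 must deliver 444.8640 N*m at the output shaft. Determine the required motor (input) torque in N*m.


tau_in = tau_out / (N * eta) = 444.8640 / (80 * 0.84) = 6.6200

6.6200 N*m


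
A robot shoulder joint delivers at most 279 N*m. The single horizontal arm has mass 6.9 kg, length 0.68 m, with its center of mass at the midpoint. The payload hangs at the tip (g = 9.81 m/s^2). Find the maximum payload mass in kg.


tau_arm = m_arm*g*(L/2) = 6.9*9.81*0.68/2 = 23.0143 N*m
tau_payload = tau_max - tau_arm = 279 - 23.0143 = 255.9857
m_payload = tau_payload / (g*L) = 255.9857 / (9.81*0.68) = 38.3741

38.3741 kg


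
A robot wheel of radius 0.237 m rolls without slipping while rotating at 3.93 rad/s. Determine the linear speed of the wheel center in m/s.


v = omega * r = 3.93 * 0.237 = 0.9314

0.9314 m/s


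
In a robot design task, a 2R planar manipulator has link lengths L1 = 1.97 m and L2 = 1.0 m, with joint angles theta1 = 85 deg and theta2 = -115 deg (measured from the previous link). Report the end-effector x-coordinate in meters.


x = L1*cos(th1) + L2*cos(th1+th2) = 1.97*cos(85 deg) + 1.0*cos(-30 deg) = 1.0377

1.0377 m


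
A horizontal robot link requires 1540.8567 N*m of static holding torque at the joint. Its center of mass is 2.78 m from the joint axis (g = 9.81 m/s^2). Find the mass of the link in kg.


m = tau / (g*L) = 1540.8567 / (9.81 * 2.78) = 56.5000

56.5000 kg


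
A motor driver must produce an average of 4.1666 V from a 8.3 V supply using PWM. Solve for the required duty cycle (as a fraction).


D = V_avg/V_supply = 4.1666/8.3 = 0.5020

0.5020


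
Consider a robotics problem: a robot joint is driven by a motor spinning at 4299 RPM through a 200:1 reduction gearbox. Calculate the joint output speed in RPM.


omega_joint = omega_motor / N = 4299 / 200 = 21.4950

21.4950 RPM


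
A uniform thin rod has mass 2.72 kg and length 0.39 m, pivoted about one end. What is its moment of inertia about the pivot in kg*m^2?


I = (1/3)*m*L^2 = (1/3)*2.72*0.39^2 = 0.1379

0.1379 kg*m^2


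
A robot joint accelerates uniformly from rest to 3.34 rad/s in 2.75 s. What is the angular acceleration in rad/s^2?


alpha = delta_omega / t = 3.34 / 2.75 = 1.2145

1.2145 rad/s^2


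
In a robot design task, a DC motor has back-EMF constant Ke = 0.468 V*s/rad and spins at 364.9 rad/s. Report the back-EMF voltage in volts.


V_emf = Ke * omega = 0.468*364.9 = 170.7732

170.7732 V


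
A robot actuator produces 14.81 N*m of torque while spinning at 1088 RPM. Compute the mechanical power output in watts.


omega = 1088 * 2*pi/60 = 113.935094 rad/s
P = tau * omega = 14.81 * 113.935094 = 1687.3787

1687.3787 W


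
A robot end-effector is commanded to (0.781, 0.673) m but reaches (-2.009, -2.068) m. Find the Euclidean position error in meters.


dx = -2.009 - (0.781) = -2.7900, dy = -2.068 - (0.673) = -2.7410
err = sqrt(7.784100 + 7.513081) = 3.9112

3.9112 m


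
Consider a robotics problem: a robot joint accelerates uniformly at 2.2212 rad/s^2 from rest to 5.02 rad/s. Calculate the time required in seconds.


t = delta_omega / alpha = 5.02 / 2.2212 = 2.2600

2.2600 s


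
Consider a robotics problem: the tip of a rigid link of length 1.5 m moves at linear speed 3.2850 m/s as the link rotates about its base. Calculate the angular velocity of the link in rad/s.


omega = v / L = 3.2850 / 1.5 = 2.1900

2.1900 rad/s


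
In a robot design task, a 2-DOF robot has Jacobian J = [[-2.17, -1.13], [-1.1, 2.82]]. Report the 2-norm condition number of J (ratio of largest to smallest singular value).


JJ^T eigenvalues: trace(JJ^T) = 15.1482, det(JJ^T) = det(J)^2 = 54.20493376
s_max^2 = (15.1482 + sqrt(12.64822820))/2 = 9.35231738
s_min^2 = (15.1482 - sqrt(12.64822820))/2 = 5.79588262
kappa = s_max/s_min = sqrt(9.35231738/5.79588262) = 1.2703

1.2703


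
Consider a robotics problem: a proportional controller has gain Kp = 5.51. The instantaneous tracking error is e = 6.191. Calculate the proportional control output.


u_P = Kp * e = 5.51 * 6.191 = 34.1124

34.1124


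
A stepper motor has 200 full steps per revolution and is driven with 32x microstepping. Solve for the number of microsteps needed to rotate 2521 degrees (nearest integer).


step_size = 360/(200*32) = 360/6400 = 0.056250 deg
n = 2521/(360/6400) = 2521*6400/360 = 44817.7778 -> 44818

44818 steps


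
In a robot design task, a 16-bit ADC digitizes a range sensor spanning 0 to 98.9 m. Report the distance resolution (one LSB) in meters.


res = range / 2^n = 98.9/2^16 = 98.9/65536 = 0.0015

0.0015 m


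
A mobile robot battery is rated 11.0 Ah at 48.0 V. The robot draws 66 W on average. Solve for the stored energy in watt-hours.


E = capacity * V = 11.0*48.0 = 528.0000

528.0000 Wh


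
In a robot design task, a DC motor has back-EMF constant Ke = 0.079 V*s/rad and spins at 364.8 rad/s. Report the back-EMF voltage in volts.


V_emf = Ke * omega = 0.079*364.8 = 28.8192

28.8192 V


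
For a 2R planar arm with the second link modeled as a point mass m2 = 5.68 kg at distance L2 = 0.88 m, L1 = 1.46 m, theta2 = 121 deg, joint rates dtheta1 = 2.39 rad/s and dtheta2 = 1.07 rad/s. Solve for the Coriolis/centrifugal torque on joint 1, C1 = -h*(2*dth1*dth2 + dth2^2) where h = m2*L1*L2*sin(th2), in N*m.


h = m2*L1*L2*sin(th2) = 5.68*1.46*0.88*sin(121 deg) = 6.255319
C1 = -h*(2*2.39*1.07 + 1.07^2) = -6.255319*6.2595 = -39.1552

-39.1552 N*m


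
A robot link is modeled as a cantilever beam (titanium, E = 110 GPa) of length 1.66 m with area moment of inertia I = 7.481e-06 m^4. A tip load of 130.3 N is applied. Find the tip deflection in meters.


delta = F*L^3/(3*E*I) = 130.3*1.66^3/(3*1.100e+11*7.481e-06)
      = 596.0307688/2468730 = 2.4143e-04

2.4143e-04 m


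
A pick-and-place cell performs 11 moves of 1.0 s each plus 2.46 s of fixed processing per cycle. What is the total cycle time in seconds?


T = 11*1.0 + 2.46 = 13.4600

13.4600 s


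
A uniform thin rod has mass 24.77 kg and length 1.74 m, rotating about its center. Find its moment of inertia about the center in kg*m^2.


I = (1/12)*m*L^2 = (1/12)*24.77*1.74^2 = 6.2495

6.2495 kg*m^2


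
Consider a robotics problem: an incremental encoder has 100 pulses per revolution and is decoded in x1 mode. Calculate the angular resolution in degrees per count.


resolution = 360 / (PPR * 1) = 360 / 100 = 3.6000

3.6000 degrees


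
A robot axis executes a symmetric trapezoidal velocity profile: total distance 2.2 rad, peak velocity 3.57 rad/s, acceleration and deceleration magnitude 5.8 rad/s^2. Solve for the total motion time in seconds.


t_acc = v/a = 3.57/5.8 = 0.615517 s
d_acc = v^2/(2a) = 1.098698 rad (each ramp)
d_cruise = 2.2 - 2*1.098698 = 0.002604 rad
t_cruise = 0.002604/3.57 = 7.294118e-04 s
t_total = 2*0.615517 + 7.294118e-04 = 1.2318

1.2318 s


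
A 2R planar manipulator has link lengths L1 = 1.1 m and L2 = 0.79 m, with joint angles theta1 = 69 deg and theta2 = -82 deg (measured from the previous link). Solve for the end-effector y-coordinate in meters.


y = L1*sin(th1) + L2*sin(th1+th2) = 1.1*sin(69 deg) + 0.79*sin(-13 deg) = 0.8492

0.8492 m


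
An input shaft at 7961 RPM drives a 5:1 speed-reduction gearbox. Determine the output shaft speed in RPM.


omega_out = omega_in / N = 7961 / 5 = 1592.2000

1592.2000 RPM


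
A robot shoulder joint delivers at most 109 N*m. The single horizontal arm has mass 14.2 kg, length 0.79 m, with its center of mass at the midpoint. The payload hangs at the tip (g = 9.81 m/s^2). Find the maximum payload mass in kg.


tau_arm = m_arm*g*(L/2) = 14.2*9.81*0.79/2 = 55.0243 N*m
tau_payload = tau_max - tau_arm = 109 - 55.0243 = 53.9757
m_payload = tau_payload / (g*L) = 53.9757 / (9.81*0.79) = 6.9647

6.9647 kg


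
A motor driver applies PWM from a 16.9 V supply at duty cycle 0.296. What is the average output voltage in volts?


V_avg = V_supply * D = 16.9*0.296 = 5.0024

5.0024 V


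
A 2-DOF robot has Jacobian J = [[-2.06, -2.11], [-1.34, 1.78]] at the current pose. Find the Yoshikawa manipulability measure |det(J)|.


det(J) = -2.06*1.78 - (-2.11)*(-1.34) = -6.4942
|det(J)| = 6.4942

6.4942


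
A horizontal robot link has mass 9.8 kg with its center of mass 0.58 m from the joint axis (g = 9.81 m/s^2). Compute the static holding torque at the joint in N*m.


tau = m*g*L = 9.8 * 9.81 * 0.58 = 55.7600

55.7600 N*m


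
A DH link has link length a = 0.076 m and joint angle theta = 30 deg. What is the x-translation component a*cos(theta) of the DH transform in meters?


a*cos(theta) = 0.076*cos(30 deg) = 0.0658

0.0658 m


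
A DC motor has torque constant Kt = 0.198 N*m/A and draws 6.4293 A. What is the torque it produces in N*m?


tau = Kt * I = 0.198*6.4293 = 1.2730

1.2730 N*m


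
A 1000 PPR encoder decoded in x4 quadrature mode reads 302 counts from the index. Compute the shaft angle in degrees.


angle = counts * 360 / (PPR*4) = 302 * 360 / 4000 = 27.1800

27.1800 degrees


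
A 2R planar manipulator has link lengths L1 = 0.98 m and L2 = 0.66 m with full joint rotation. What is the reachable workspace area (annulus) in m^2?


r_max = L1 + L2 = 1.6400, r_min = |L1 - L2| = 0.3200
A = pi*(r_max^2 - r_min^2) = pi*(2.6896 - 0.1024) = 8.1279

8.1279 m^2


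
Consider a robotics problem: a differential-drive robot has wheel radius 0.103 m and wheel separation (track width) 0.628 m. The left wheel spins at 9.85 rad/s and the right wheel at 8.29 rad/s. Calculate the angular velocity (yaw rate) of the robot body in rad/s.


omega = r*(wR - wL)/L = 0.103*(8.29 - (9.85))/0.628 = -0.2559

-0.2559 rad/s


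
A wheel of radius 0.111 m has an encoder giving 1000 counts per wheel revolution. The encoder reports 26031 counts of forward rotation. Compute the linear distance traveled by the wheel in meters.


revs = 26031/1000 = 26.031000
d = revs * 2*pi*r = 26.031000 * 2*pi*0.111 = 18.1549

18.1549 m


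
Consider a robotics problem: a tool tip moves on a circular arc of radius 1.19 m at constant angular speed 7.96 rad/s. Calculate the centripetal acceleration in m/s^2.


a_c = omega^2 * r = 7.96^2 * 1.19 = 75.4003

75.4003 m/s^2


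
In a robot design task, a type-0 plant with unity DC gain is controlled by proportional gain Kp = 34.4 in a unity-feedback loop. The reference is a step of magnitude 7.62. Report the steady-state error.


e_ss = R/(1 + Kp) = 7.62/(1 + 34.4) = 7.62/35.4000 = 0.2153

0.2153


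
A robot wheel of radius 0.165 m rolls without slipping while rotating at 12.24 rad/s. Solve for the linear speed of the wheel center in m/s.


v = omega * r = 12.24 * 0.165 = 2.0196

2.0196 m/s


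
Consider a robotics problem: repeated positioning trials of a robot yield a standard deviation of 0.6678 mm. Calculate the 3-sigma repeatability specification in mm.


repeatability = 3*sigma = 3*0.6678 = 2.0034

2.0034 mm


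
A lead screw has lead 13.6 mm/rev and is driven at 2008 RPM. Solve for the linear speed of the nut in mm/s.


v = lead * (RPM/60) = 13.6*2008/60 = 455.1467

455.1467 mm/s


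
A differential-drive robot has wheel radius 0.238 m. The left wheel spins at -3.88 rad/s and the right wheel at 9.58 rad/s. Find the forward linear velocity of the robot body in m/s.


v = r*(wR + wL)/2 = 0.238*(9.58 + -3.88)/2 = 0.6783

0.6783 m/s


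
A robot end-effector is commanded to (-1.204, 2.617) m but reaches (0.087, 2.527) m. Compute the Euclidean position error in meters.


dx = 0.087 - (-1.204) = 1.2910, dy = 2.527 - (2.617) = -0.0900
err = sqrt(1.666681 + 0.008100) = 1.2941

1.2941 m


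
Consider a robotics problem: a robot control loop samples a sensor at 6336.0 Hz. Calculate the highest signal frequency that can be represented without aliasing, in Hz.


f_max = f_s/2 = 6336.0/2 = 3168.0000

3168.0000 Hz


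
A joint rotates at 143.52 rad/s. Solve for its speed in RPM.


RPM = 143.52 * 60/(2*pi) = 1370.5150

1370.5150 RPM


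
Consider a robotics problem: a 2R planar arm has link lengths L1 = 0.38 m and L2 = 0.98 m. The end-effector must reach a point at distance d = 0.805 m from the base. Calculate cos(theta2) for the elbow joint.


cos(th2) = (d^2 - L1^2 - L2^2)/(2*L1*L2) = (0.805^2 - 0.38^2 - 0.98^2)/(2*0.38*0.98) = -0.6133

-0.6133


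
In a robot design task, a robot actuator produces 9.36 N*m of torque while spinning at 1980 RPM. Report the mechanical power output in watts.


omega = 1980 * 2*pi/60 = 207.345115 rad/s
P = tau * omega = 9.36 * 207.345115 = 1940.7503

1940.7503 W


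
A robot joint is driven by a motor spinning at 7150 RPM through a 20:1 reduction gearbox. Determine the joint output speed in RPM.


omega_joint = omega_motor / N = 7150 / 20 = 357.5000

357.5000 RPM


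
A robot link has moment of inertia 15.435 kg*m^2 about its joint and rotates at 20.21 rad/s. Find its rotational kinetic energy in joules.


KE = (1/2)*I*omega^2 = 0.5*15.435*20.21^2 = 3152.1673

3152.1673 J


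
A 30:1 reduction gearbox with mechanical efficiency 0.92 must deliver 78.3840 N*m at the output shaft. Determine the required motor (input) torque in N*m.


tau_in = tau_out / (N * eta) = 78.3840 / (30 * 0.92) = 2.8400

2.8400 N*m


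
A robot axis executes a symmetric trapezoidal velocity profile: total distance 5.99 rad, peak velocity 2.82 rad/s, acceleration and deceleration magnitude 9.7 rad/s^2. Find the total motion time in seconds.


t_acc = v/a = 2.82/9.7 = 0.290722 s
d_acc = v^2/(2a) = 0.409918 rad (each ramp)
d_cruise = 5.99 - 2*0.409918 = 5.170164 rad
t_cruise = 5.170164/2.82 = 1.833391 s
t_total = 2*0.290722 + 1.833391 = 2.4148

2.4148 s


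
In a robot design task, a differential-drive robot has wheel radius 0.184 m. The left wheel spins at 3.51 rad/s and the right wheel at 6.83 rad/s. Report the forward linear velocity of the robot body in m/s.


v = r*(wR + wL)/2 = 0.184*(6.83 + 3.51)/2 = 0.9513

0.9513 m/s


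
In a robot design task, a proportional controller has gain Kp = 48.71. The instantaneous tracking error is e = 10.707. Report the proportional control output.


u_P = Kp * e = 48.71 * 10.707 = 521.5380

521.5380


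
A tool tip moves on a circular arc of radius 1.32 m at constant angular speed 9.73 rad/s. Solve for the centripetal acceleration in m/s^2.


a_c = omega^2 * r = 9.73^2 * 1.32 = 124.9682

124.9682 m/s^2


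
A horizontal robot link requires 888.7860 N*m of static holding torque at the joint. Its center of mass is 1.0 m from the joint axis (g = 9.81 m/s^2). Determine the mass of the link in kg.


m = tau / (g*L) = 888.7860 / (9.81 * 1.0) = 90.6000

90.6000 kg


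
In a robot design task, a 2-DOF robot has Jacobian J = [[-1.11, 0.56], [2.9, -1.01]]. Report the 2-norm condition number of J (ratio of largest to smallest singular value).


JJ^T eigenvalues: trace(JJ^T) = 10.9758, det(JJ^T) = det(J)^2 = 0.25290841
s_max^2 = (10.9758 + sqrt(119.45655200))/2 = 10.95270905
s_min^2 = (10.9758 - sqrt(119.45655200))/2 = 0.02309095
kappa = s_max/s_min = sqrt(10.95270905/0.02309095) = 21.7791

21.7791


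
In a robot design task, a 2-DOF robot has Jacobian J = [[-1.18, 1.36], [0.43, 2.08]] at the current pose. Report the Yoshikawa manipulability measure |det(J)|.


det(J) = -1.18*2.08 - (1.36)*(0.43) = -3.0392
|det(J)| = 3.0392

3.0392


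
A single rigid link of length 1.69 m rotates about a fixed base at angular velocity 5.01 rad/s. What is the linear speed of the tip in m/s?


v = L*omega = 1.69 * 5.01 = 8.4669

8.4669 m/s


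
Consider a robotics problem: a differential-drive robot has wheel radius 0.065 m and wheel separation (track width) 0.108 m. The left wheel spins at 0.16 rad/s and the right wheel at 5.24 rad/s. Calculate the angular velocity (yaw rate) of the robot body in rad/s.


omega = r*(wR - wL)/L = 0.065*(5.24 - (0.16))/0.108 = 3.0574

3.0574 rad/s


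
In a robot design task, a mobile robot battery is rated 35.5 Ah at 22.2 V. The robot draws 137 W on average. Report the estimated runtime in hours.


E = 35.5*22.2 = 788.1000 Wh
t = E/P = 788.1000/137 = 5.7526

5.7526 hours


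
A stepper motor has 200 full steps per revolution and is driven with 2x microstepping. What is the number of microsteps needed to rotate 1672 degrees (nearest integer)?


step_size = 360/(200*2) = 360/400 = 0.900000 deg
n = 1672/(360/400) = 1672*400/360 = 1857.7778 -> 1858

1858 steps


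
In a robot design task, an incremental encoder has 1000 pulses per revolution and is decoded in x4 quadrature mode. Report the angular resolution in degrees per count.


resolution = 360 / (PPR * 4) = 360 / 4000 = 0.0900

0.0900 degrees


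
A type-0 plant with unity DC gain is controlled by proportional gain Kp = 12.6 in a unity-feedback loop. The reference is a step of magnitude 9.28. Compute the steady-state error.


e_ss = R/(1 + Kp) = 9.28/(1 + 12.6) = 9.28/13.6000 = 0.6824

0.6824


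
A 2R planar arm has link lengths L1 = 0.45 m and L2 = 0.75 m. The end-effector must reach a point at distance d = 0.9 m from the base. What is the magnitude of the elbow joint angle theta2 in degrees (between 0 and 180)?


cos(th2) = (d^2 - L1^2 - L2^2)/(2*L1*L2) = (0.9^2 - 0.45^2 - 0.75^2)/(2*0.45*0.75) = 0.06666667
th2 = acos(0.06666667) = 86.1774 deg

86.1774 degrees


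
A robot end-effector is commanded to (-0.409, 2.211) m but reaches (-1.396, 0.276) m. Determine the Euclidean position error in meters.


dx = -1.396 - (-0.409) = -0.9870, dy = 0.276 - (2.211) = -1.9350
err = sqrt(0.974169 + 3.744225) = 2.1722

2.1722 m


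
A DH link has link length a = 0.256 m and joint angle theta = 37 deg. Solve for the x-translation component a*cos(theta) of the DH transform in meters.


a*cos(theta) = 0.256*cos(37 deg) = 0.2045

0.2045 m


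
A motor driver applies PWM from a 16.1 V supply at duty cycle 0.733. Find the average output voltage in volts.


V_avg = V_supply * D = 16.1*0.733 = 11.8013

11.8013 V


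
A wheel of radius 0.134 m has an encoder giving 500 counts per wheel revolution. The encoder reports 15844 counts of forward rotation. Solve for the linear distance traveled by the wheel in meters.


revs = 15844/500 = 31.688000
d = revs * 2*pi*r = 31.688000 * 2*pi*0.134 = 26.6796

26.6796 m


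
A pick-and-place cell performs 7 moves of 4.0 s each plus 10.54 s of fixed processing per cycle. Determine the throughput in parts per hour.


T_cycle = 7*4.0 + 10.54 = 38.5400 s
rate = 3600/T = 93.4094

93.4094 parts/hour


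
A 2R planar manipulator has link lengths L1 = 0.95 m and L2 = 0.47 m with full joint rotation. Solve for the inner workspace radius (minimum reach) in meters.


r_min = |L1 - L2| = |0.95 - 0.47| = 0.4800

0.4800 m


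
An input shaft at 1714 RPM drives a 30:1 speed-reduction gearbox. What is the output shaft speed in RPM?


omega_out = omega_in / N = 1714 / 30 = 57.1333

57.1333 RPM


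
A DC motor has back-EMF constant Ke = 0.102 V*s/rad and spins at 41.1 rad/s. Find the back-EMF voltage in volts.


V_emf = Ke * omega = 0.102*41.1 = 4.1922

4.1922 V


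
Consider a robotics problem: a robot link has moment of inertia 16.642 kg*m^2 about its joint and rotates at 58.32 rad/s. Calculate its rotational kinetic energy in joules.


KE = (1/2)*I*omega^2 = 0.5*16.642*58.32^2 = 28301.5716

28301.5716 J


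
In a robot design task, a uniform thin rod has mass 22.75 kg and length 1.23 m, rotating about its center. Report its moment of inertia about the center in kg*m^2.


I = (1/12)*m*L^2 = (1/12)*22.75*1.23^2 = 2.8682

2.8682 kg*m^2


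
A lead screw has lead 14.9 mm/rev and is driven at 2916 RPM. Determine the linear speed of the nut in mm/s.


v = lead * (RPM/60) = 14.9*2916/60 = 724.1400

724.1400 mm/s


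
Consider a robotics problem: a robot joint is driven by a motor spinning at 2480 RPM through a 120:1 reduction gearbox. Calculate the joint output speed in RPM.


omega_joint = omega_motor / N = 2480 / 120 = 20.6667

20.6667 RPM


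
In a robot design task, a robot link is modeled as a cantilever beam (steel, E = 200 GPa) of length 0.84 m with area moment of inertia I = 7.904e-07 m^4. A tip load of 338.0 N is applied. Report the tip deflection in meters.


delta = F*L^3/(3*E*I) = 338.0*0.84^3/(3*2.000e+11*7.904e-07)
      = 200.333952/474240 = 4.2243e-04

4.2243e-04 m


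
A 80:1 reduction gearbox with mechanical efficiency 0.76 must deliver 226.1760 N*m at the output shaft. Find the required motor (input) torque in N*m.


tau_in = tau_out / (N * eta) = 226.1760 / (80 * 0.76) = 3.7200

3.7200 N*m


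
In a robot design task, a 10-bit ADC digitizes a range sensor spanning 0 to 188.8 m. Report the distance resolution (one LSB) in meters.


res = range / 2^n = 188.8/2^10 = 188.8/1024 = 0.1844

0.1844 m


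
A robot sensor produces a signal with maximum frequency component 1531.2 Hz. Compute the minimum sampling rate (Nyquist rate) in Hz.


f_s,min = 2*f_max = 2*1531.2 = 3062.4000

3062.4000 Hz


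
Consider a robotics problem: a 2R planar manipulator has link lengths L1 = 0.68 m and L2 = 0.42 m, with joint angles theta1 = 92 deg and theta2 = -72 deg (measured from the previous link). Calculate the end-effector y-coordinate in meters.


y = L1*sin(th1) + L2*sin(th1+th2) = 0.68*sin(92 deg) + 0.42*sin(20 deg) = 0.8232

0.8232 m


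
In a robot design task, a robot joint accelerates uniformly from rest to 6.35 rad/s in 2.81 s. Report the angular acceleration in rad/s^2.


alpha = delta_omega / t = 6.35 / 2.81 = 2.2598

2.2598 rad/s^2


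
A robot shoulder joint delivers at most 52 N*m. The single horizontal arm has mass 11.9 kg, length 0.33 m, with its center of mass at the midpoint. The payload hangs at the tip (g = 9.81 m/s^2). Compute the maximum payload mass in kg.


tau_arm = m_arm*g*(L/2) = 11.9*9.81*0.33/2 = 19.2619 N*m
tau_payload = tau_max - tau_arm = 52 - 19.2619 = 32.7381
m_payload = tau_payload / (g*L) = 32.7381 / (9.81*0.33) = 10.1128

10.1128 kg


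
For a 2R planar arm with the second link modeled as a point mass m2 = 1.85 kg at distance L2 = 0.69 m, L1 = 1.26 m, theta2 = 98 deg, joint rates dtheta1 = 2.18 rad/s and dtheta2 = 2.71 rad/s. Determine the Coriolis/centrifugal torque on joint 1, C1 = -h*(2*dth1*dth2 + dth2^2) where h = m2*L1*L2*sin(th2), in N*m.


h = m2*L1*L2*sin(th2) = 1.85*1.26*0.69*sin(98 deg) = 1.592737
C1 = -h*(2*2.18*2.71 + 2.71^2) = -1.592737*19.1597 = -30.5164

-30.5164 N*m


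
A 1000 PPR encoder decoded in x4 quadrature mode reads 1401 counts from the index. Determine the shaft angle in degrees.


angle = counts * 360 / (PPR*4) = 1401 * 360 / 4000 = 126.0900

126.0900 degrees


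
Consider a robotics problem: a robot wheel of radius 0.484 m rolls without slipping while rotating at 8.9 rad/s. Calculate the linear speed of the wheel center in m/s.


v = omega * r = 8.9 * 0.484 = 4.3076

4.3076 m/s


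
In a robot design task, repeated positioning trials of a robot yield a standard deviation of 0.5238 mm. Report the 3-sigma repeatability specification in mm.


repeatability = 3*sigma = 3*0.5238 = 1.5714

1.5714 mm


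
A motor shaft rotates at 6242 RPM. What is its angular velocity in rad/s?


omega = 6242 * 2*pi/60 = 653.6607

653.6607 rad/s


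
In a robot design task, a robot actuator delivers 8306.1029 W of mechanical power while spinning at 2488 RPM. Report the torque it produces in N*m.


omega = 2488 * 2*pi/60 = 260.542751 rad/s
tau = P / omega = 8306.1029 / 260.542751 = 31.8800

31.8800 N*m


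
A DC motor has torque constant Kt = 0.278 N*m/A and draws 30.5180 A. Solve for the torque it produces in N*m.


tau = Kt * I = 0.278*30.5180 = 8.4840

8.4840 N*m


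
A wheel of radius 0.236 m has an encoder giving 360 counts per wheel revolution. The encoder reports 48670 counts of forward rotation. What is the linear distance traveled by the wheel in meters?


revs = 48670/360 = 135.194444
d = revs * 2*pi*r = 135.194444 * 2*pi*0.236 = 200.4706

200.4706 m


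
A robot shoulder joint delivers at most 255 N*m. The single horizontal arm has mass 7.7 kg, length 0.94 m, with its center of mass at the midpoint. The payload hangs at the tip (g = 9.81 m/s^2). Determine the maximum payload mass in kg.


tau_arm = m_arm*g*(L/2) = 7.7*9.81*0.94/2 = 35.5024 N*m
tau_payload = tau_max - tau_arm = 255 - 35.5024 = 219.4976
m_payload = tau_payload / (g*L) = 219.4976 / (9.81*0.94) = 23.8031

23.8031 kg


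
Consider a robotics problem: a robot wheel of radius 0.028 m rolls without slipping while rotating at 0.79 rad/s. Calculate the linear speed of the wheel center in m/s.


v = omega * r = 0.79 * 0.028 = 0.0221

0.0221 m/s


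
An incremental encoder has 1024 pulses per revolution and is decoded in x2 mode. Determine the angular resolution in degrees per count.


resolution = 360 / (PPR * 2) = 360 / 2048 = 0.1758

0.1758 degrees


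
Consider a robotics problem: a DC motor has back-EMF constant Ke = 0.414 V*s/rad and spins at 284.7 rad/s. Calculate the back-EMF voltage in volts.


V_emf = Ke * omega = 0.414*284.7 = 117.8658

117.8658 V


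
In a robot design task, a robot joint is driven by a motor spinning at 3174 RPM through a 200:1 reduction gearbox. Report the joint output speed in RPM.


omega_joint = omega_motor / N = 3174 / 200 = 15.8700

15.8700 RPM


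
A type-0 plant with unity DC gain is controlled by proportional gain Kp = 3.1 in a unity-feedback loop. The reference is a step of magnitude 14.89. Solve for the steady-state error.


e_ss = R/(1 + Kp) = 14.89/(1 + 3.1) = 14.89/4.1000 = 3.6317

3.6317


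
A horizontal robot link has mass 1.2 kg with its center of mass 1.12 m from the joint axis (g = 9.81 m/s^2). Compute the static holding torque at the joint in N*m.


tau = m*g*L = 1.2 * 9.81 * 1.12 = 13.1846

13.1846 N*m


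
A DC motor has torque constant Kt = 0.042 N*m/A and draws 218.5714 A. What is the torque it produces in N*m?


tau = Kt * I = 0.042*218.5714 = 9.1800

9.1800 N*m


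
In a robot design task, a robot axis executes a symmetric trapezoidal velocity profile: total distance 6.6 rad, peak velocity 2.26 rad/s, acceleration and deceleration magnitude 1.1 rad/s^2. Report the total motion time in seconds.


t_acc = v/a = 2.26/1.1 = 2.054545 s
d_acc = v^2/(2a) = 2.321636 rad (each ramp)
d_cruise = 6.6 - 2*2.321636 = 1.956728 rad
t_cruise = 1.956728/2.26 = 0.865809 s
t_total = 2*2.054545 + 0.865809 = 4.9749

4.9749 s


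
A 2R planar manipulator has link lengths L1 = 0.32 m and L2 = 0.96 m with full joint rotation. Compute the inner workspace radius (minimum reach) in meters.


r_min = |L1 - L2| = |0.32 - 0.96| = 0.6400

0.6400 m


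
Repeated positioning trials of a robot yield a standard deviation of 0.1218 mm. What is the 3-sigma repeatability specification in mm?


repeatability = 3*sigma = 3*0.1218 = 0.3654

0.3654 mm


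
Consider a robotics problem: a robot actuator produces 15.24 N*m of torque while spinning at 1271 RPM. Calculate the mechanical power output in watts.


omega = 1271 * 2*pi/60 = 133.098809 rad/s
P = tau * omega = 15.24 * 133.098809 = 2028.4258

2028.4258 W


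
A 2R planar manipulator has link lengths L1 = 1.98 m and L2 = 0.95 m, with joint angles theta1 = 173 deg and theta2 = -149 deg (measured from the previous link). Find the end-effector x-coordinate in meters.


x = L1*cos(th1) + L2*cos(th1+th2) = 1.98*cos(173 deg) + 0.95*cos(24 deg) = -1.0974

-1.0974 m


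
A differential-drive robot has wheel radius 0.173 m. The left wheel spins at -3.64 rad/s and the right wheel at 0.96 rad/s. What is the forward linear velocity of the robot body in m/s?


v = r*(wR + wL)/2 = 0.173*(0.96 + -3.64)/2 = -0.2318

-0.2318 m/s


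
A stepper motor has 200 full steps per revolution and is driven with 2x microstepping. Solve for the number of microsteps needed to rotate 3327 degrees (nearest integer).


step_size = 360/(200*2) = 360/400 = 0.900000 deg
n = 3327/(360/400) = 3327*400/360 = 3696.6667 -> 3697

3697 steps
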